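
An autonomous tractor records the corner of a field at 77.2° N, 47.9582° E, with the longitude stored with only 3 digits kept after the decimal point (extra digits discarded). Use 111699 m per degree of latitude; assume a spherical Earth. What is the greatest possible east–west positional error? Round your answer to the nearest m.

25 m

Truncating at 3 decimal places can drop up to a full unit in the last place, so the longitude may be off by as much as 0.001°.
Parallels shrink by cos φ, so at 77.2° a degree of longitude is 111699 × 0.2215 ≈ 24746.7 m.
Maximum E–W displacement: 0.001 × 24746.7 = 24.7467 m.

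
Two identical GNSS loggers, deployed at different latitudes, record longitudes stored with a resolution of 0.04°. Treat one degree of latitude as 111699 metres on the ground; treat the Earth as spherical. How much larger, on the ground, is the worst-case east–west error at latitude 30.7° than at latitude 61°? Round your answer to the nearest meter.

838 meters

With a 0.04° grid the true value lies within half a step, ±0.04°/2 = ±0.02°, of the stored one.
Error at 30.7° = 0.02° × 111699 × cos 30.7° ≈ 2234 × 0.8599 = 1920.9 m.
Error at 61° = 0.02° × 111699 × cos 61° ≈ 2234 × 0.4848 = 1083.1 m.
So the lower-latitude error exceeds the higher by 1920.9 − 1083.1 = 837.84 m.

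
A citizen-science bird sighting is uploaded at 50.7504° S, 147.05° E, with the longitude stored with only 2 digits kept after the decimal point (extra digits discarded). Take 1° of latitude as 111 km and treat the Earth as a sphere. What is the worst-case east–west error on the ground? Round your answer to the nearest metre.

Truncating at 2 decimal places can drop up to a full unit in the last place, so the longitude may be off by as much as 0.01°.
Parallels shrink by cos φ, so at 50.7504° a degree of longitude is 111000 × 0.6327 ≈ 70229.7 m.
So at most 0.01° × 70229.7 ≈ 702.297 m east–west.

702 metres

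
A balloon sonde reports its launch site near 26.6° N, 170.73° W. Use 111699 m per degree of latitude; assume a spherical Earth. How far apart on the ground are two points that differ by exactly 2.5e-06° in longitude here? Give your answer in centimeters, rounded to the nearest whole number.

One degree of longitude here spans 111699 × cos 26.6° = 111699 × 0.8942 ≈ 99876.1 m; 2.5e-06° of that is 0.24969 m.
That is 0.24969 m = 24.969 cm.

25 centimeters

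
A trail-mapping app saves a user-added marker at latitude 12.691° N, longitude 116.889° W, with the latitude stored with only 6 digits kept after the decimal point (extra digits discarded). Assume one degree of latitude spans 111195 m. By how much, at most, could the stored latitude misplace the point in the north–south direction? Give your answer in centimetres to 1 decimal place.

Truncating at 6 decimal places can drop up to a full unit in the last place, so the latitude may be off by as much as 1e-06°.
So the N–S error is at most 1e-06 × 111195 = 0.111195 m.
That is 0.111195 m = 11.119 cm.

11.1 centimetres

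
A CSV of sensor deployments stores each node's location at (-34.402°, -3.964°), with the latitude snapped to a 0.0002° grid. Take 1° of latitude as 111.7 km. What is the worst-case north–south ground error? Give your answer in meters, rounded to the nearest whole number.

11 meters

With a 0.0002° grid the true value lies within half a step, ±0.0002°/2 = ±0.0001°, of the stored one.
Along the meridian that is 0.0001° × 111700 m/° = 11.17 m.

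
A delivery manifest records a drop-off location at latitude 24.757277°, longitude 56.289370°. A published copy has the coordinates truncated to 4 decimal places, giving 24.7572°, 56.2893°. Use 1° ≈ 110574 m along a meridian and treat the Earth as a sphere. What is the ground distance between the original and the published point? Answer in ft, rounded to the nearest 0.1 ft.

The latitude changed by +0.000077° and the longitude by +0.000070°.
North–south shift: 0.000077 × 110574 = 8.5142 m.
East–west at this latitude: 0.000070° × 110574 × cos 24.7572° ≈ 0.000070 × 100411 = 7.02878 m.
Hypotenuse of the two orthogonal shifts: √(8.5142² + 7.02878²) = 11.0406 m.
Converting: 11.0406 m × 3.2808 ft/m ≈ 36.223 ft.

36.2 ft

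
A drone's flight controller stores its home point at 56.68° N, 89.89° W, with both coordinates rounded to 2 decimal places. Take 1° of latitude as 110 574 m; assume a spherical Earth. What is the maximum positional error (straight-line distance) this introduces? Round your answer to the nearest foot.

Rounding to 2 decimal places leaves each coordinate within ±0.005° of the true value.
North–south component: 0.005° × 110574 = 552.87 m.
East–west component at 56.68°: 0.005° × 110574 × cos 56.68° ≈ 0.005 × 60739.9 ≈ 303.7 m.
Worst case both components are at the extreme and orthogonal: √(552.87² + 303.7²) ≈ 630.792 m.
Converting: 630.792 m × 3.2808 ft/m ≈ 2069.5 ft.

2070 feet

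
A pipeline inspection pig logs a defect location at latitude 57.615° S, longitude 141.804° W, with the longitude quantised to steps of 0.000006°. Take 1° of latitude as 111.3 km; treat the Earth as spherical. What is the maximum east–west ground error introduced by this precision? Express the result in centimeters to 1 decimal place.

17.9 centimeters

With a 0.000006° grid the true value lies within half a step, ±0.000006°/2 = ±3e-06°, of the stored one.
Parallels shrink by cos φ, so at 57.615° a degree of longitude is 111300 × 0.5356 ≈ 59612.9 m.
East–west error: 3e-06° × 59612.9 m/° ≈ 0.178839 m.
That is 0.178839 m = 17.884 cm.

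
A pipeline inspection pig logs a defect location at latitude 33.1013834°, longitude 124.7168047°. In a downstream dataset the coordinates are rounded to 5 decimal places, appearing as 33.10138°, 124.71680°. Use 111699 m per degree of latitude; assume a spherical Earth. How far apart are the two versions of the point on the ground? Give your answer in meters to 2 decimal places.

The latitude changed by +0.0000034° and the longitude by +0.0000047°.
North–south shift: 0.0000034 × 111699 = 0.379777 m.
E–W at 33.1014°: 0.0000047° × 111699 × cos 33.1014° = 0.0000047 × 111699 × 0.8377 ≈ 0.439783 m.
Hypotenuse of the two orthogonal shifts: √(0.379777² + 0.439783²) = 0.581068 m.

0.58 meters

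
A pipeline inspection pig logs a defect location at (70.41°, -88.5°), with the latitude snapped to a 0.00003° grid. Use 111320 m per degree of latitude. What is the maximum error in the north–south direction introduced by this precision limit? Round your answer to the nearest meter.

2 meters

With a 0.00003° grid the true value lies within half a step, ±0.00003°/2 = ±1.5e-05°, of the stored one.
North–south distance: 1.5e-05° × 111320 m/° = 1.6698 m.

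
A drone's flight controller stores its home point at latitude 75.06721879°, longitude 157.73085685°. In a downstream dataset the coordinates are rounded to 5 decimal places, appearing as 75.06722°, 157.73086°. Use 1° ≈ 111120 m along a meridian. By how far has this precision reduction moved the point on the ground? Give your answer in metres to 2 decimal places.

0.16 metres

Δlat = 75.06721879 − 75.06722 = -0.00000121°; Δlon = 157.73085685 − 157.73086 = -0.00000315°.
N–S: -0.00000121° × 111120 m/° = -0.134455 m.
East–west at this latitude: -0.00000315° × 111120 × cos 75.0672° ≈ -0.00000315 × 28634 = -0.0901972 m.
Distance: √(0.134455² + 0.0901972²) ≈ 0.161907 m.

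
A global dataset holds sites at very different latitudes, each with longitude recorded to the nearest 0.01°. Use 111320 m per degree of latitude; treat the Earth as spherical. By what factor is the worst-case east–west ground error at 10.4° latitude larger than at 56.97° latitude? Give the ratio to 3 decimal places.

1.804

Rounding to 2 decimal places leaves the longitude within ±0.005° of the true value.
At 10.4°: 0.005° × 111320 × cos 10.4° = 0.005 × 111320 × 0.9836 ≈ 547.46 m.
At 56.97°: 0.005° × 111320 × cos 56.97° = 0.005 × 111320 × 0.5451 ≈ 303.39 m.
Ratio: 547.46 / 303.39 = cos 10.4° / cos 56.97° ≈ 1.8045.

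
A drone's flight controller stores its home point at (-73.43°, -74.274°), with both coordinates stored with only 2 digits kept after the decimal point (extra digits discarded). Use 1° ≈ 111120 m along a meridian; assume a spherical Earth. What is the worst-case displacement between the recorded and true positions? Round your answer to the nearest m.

Truncating at 2 decimal places can drop up to a full unit in the last place, so each coordinate may be off by as much as 0.01°.
North–south component: 0.01° × 111120 = 1111.2 m.
East–west component at 73.43°: 0.01° × 111120 × cos 73.43° ≈ 0.01 × 31689.9 ≈ 316.899 m.
The two errors are perpendicular, so the maximum displacement is √(1111.2² + 316.899²) ≈ 1155.5 m.

1156 m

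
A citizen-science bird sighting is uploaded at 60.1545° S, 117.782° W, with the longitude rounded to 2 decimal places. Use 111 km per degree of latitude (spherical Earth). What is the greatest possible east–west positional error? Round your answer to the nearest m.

276 m

Rounding to 2 decimal places leaves the longitude within ±0.005° of the true value.
One degree of longitude at 60.1545° is 111000 × cos 60.1545° ≈ 111000 × 0.4977 = 55240.6 m.
East–west error: 0.005° × 55240.6 m/° ≈ 276.203 m.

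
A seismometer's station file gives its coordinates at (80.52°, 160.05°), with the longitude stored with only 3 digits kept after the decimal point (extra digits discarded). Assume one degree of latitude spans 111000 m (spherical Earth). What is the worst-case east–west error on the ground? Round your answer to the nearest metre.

Truncating at 3 decimal places can drop up to a full unit in the last place, so the longitude may be off by as much as 0.001°.
Parallels shrink by cos φ, so at 80.52° a degree of longitude is 111000 × 0.1647 ≈ 18282.1 m.
East–west error: 0.001° × 18282.1 m/° ≈ 18.2821 m.

18 metres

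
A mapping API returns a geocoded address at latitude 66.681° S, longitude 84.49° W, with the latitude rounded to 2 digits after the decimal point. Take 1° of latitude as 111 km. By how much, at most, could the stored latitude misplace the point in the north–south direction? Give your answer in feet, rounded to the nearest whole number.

Rounding to 2 decimal places leaves the latitude within ±0.005° of the true value.
Along the meridian that is 0.005° × 111000 m/° = 555 m.
Converting: 555 m × 3.2808 ft/m ≈ 1820.9 ft.

1821 feet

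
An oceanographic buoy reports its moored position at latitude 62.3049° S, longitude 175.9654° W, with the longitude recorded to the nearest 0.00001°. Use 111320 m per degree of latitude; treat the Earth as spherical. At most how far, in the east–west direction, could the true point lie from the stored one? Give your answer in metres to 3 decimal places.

Rounding to 5 decimal places leaves the longitude within ±5e-06° of the true value.
At latitude 62.3049° a degree of longitude spans 111320 m × cos 62.3049° = 111320 × 0.4648 ≈ 51737.8 m.
Maximum E–W displacement: 5e-06 × 51737.8 = 0.258689 m.

0.259 metres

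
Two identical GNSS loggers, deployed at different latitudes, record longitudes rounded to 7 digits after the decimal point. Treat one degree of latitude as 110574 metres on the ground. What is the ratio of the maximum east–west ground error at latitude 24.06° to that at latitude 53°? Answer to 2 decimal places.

Rounding to 7 decimal places leaves the longitude within ±5e-08° of the true value.
Error at 24.06° = 5e-08° × 110574 × cos 24.06° ≈ 0.0055287 × 0.9131 = 0.0050484 m.
Error at 53° = 5e-08° × 110574 × cos 53° ≈ 0.0055287 × 0.6018 = 0.0033273 m.
Ratio: 0.0050484 / 0.0033273 = cos 24.06° / cos 53° ≈ 1.5173.

1.52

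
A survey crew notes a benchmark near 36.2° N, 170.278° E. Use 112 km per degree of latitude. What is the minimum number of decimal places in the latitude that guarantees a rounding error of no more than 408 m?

One degree of latitude covers 112000 m.
N decimal places → at most half a unit in the last place, 0.5 × 10⁻ᴺ° = 112000/2 × 10⁻ᴺ m.
Need 0.5 × 112000 × 10⁻ᴺ ≤ 408 → 10⁻ᴺ ≤ 7.286e-03, so N ≥ 2.14.
So 3 decimal places suffice (56 m); 2 would allow up to 560 m.

3 decimal places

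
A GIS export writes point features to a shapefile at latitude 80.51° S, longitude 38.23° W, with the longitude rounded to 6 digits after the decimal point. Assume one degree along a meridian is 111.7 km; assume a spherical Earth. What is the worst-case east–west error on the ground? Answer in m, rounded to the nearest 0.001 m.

Rounding to 6 decimal places leaves the longitude within ±5e-07° of the true value.
One degree of longitude at 80.51° is 111700 × cos 80.51° ≈ 111700 × 0.1649 = 18416.6 m.
Maximum E–W displacement: 5e-07 × 18416.6 = 0.00920829 m.

0.009 m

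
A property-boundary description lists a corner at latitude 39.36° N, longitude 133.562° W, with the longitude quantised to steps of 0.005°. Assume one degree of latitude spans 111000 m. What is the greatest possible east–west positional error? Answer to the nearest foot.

704 feet

With a 0.005° grid the true value lies within half a step, ±0.005°/2 = ±0.0025°, of the stored one.
At latitude 39.36° a degree of longitude spans 111000 m × cos 39.36° = 111000 × 0.7732 ≈ 85822.6 m.
Maximum E–W displacement: 0.0025 × 85822.6 = 214.556 m.
In feet: 214.556 m ÷ 0.3048 ≈ 703.93 ft.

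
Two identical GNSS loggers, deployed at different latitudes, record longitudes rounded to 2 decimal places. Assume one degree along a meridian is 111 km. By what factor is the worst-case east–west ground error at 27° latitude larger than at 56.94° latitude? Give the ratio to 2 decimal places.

Rounding to 2 decimal places leaves the longitude within ±0.005° of the true value.
At 27°: 0.005° × 111000 × cos 27° = 0.005 × 111000 × 0.8910 ≈ 494.51 m.
At 56.94°: 0.005° × 111000 × cos 56.94° = 0.005 × 111000 × 0.5455 ≈ 302.76 m.
The ratio reduces to cos 27° / cos 56.94° = 0.8910/0.5455 ≈ 1.6333.

1.63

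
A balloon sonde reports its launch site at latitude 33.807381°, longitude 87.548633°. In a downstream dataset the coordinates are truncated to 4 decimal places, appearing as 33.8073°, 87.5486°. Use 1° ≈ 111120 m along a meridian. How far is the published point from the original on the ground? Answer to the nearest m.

The latitude changed by +0.000081° and the longitude by +0.000033°.
N–S: 0.000081° × 111120 m/° = 9.00072 m.
E–W at 33.8073°: 0.000033° × 111120 × cos 33.8073° = 0.000033 × 111120 × 0.8309 ≈ 3.04693 m.
Hypotenuse of the two orthogonal shifts: √(9.00072² + 3.04693²) = 9.50246 m.

10 m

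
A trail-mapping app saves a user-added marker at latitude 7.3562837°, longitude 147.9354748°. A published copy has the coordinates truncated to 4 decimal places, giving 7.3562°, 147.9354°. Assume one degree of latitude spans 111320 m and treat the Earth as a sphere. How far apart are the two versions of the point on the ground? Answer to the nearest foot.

41 feet

The latitude changed by +0.0000837° and the longitude by +0.0000748°.
N–S: 0.0000837° × 111320 m/° = 9.31748 m.
E–W at 7.3562°: 0.0000748° × 111320 × cos 7.3562° = 0.0000748 × 111320 × 0.9918 ≈ 8.2582 m.
Hypotenuse of the two orthogonal shifts: √(9.31748² + 8.2582²) = 12.4504 m.
Converting: 12.4504 m × 3.2808 ft/m ≈ 40.848 ft.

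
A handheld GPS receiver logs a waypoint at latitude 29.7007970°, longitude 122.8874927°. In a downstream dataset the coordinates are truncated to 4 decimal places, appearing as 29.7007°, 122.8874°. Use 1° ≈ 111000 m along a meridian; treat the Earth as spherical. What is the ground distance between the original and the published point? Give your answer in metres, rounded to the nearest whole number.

14 metres

The latitude changed by +0.0000970° and the longitude by +0.0000927°.
North–south shift: 0.0000970 × 111000 = 10.767 m.
E–W at 29.7007°: 0.0000927° × 111000 × cos 29.7007° = 0.0000927 × 111000 × 0.8686 ≈ 8.9379 m.
Combined displacement = (10.767² + 8.9379²)^½ ≈ 13.9934 m.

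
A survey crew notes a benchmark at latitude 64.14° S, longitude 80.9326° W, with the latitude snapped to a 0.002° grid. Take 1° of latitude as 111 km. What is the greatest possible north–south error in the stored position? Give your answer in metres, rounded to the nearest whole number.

111 metres

With a 0.002° grid the true value lies within half a step, ±0.002°/2 = ±0.001°, of the stored one.
Along the meridian that is 0.001° × 111000 m/° = 111 m.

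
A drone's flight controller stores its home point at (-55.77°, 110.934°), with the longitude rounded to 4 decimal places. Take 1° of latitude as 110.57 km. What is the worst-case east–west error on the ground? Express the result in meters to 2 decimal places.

Rounding to 4 decimal places leaves the longitude within ±5e-05° of the true value.
At latitude 55.77° a degree of longitude spans 110570 m × cos 55.77° = 110570 × 0.5625 ≈ 62197.4 m.
Maximum E–W displacement: 5e-05 × 62197.4 = 3.10987 m.

3.11 meters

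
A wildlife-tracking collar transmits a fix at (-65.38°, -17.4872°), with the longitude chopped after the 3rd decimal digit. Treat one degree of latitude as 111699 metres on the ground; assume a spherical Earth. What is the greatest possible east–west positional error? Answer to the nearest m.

Truncating at 3 decimal places can drop up to a full unit in the last place, so the longitude may be off by as much as 0.001°.
One degree of longitude at 65.38° is 111699 × cos 65.38° ≈ 111699 × 0.4166 = 46533.6 m.
Maximum E–W displacement: 0.001 × 46533.6 = 46.5336 m.

47 m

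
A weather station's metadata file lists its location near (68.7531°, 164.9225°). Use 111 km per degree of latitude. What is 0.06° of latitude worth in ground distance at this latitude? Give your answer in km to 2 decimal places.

0.06° × 111000 m/° = 6660 m.
That is 6660 m = 6.66 km.

6.66 km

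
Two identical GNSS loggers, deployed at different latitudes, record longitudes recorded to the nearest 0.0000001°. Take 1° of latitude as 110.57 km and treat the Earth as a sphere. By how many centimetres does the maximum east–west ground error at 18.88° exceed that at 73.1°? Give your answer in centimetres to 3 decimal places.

0.362 centimetres

Rounding to 7 decimal places leaves the longitude within ±5e-08° of the true value.
Error at 18.88° = 5e-08° × 110570 × cos 18.88° ≈ 0.0055285 × 0.9462 = 0.0052311 m.
Error at 73.1° = 5e-08° × 110570 × cos 73.1° ≈ 0.0055285 × 0.2907 = 0.0016071 m.
Difference: 0.0052311 − 0.0016071 = 0.0036239 m.
That is 0.00362391 m = 0.36239 cm.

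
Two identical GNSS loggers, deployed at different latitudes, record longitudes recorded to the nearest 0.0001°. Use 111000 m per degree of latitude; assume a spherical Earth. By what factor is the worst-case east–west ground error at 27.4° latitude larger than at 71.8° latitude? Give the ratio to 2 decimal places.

2.84

Rounding to 4 decimal places leaves the longitude within ±5e-05° of the true value.
At 27.4°: 5e-05° × 111000 × cos 27.4° = 5e-05 × 111000 × 0.8878 ≈ 4.9274 m.
Error at 71.8° = 5e-05° × 111000 × cos 71.8° ≈ 5.55 × 0.3123 = 1.7335 m.
The ratio reduces to cos 27.4° / cos 71.8° = 0.8878/0.3123 ≈ 2.8425.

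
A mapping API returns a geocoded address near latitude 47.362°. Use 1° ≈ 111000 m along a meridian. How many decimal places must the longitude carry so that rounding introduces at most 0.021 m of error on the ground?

At 47.362° one degree of longitude covers 111000 × cos 47.362° ≈ 111000 × 0.6774 ≈ 75187.4 m.
N decimal places → at most half a unit in the last place, 0.5 × 10⁻ᴺ° = 75187.4/2 × 10⁻ᴺ m.
Setting 37593.7 × 10⁻ᴺ ≤ 0.021 gives 10ᴺ ≥ 1.79e+06, i.e. N ≥ 6.25.
N = 6 would give 0.0376 m (too coarse); N = 7 gives 0.00376 m ≤ 0.021 m.

7 decimal places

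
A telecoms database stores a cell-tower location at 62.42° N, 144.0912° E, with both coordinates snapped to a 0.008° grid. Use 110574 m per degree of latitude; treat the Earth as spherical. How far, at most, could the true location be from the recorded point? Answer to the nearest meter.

With a 0.008° grid the true value lies within half a step, ±0.008°/2 = ±0.004°, of the stored one.
N–S: 0.004° × 110574 m/° = 442.296 m.
East–west component at 62.42°: 0.004° × 110574 × cos 62.42° ≈ 0.004 × 51194.3 ≈ 204.777 m.
Worst case both components are at the extreme and orthogonal: √(442.296² + 204.777²) ≈ 487.401 m.

487 meters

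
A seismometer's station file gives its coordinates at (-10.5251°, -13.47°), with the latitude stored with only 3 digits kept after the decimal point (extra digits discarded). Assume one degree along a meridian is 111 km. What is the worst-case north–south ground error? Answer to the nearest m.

111 m

Truncating at 3 decimal places can drop up to a full unit in the last place, so the latitude may be off by as much as 0.001°.
Along the meridian that is 0.001° × 111000 m/° = 111 m.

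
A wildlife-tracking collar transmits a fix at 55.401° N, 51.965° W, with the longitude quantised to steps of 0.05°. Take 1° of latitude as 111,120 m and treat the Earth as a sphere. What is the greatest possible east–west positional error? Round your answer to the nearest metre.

1577 metres

With a 0.05° grid the true value lies within half a step, ±0.05°/2 = ±0.025°, of the stored one.
One degree of longitude at 55.401° is 111120 × cos 55.401° ≈ 111120 × 0.5678 = 63097.2 m.
Maximum E–W displacement: 0.025 × 63097.2 = 1577.43 m.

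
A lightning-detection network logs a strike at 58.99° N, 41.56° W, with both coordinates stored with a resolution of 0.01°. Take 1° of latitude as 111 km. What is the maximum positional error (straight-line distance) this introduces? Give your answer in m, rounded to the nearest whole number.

With a 0.01° grid the true value lies within half a step, ±0.01°/2 = ±0.005°, of the stored one.
Latitude error → 0.005 × 111000 = 555 m along the meridian.
Longitude error → 0.005 × 111000 × cos 58.99° = 0.005 × 111000 × 0.5152 ≈ 285.929 m.
The two errors are perpendicular, so the maximum displacement is √(555² + 285.929²) ≈ 624.324 m.

624 m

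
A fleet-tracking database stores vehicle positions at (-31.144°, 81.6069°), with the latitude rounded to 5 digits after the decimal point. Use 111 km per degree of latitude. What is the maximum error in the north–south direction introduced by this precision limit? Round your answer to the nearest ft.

2 ft

Rounding to 5 decimal places leaves the latitude within ±5e-06° of the true value.
So the N–S error is at most 5e-06 × 111000 = 0.555 m.
In feet: 0.555 m ÷ 0.3048 ≈ 1.8209 ft.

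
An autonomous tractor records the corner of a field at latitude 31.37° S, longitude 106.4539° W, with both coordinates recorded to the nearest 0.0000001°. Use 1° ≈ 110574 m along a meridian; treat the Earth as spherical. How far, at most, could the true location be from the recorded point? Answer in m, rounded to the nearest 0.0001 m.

0.0073 m

Rounding to 7 decimal places leaves each coordinate within ±5e-08° of the true value.
Latitude error → 5e-08 × 110574 = 0.0055287 m along the meridian.
E–W at 31.37°: 5e-08° × 110574 × cos 31.37° = 5e-08 × 110574 × 0.8538 ≈ 0.00472053 m.
The two errors are perpendicular, so the maximum displacement is √(0.0055287² + 0.00472053²) ≈ 0.0072698 m.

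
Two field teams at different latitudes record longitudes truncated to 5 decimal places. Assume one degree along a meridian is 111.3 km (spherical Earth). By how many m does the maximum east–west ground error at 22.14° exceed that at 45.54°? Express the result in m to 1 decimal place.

Truncating at 5 decimal places can drop up to a full unit in the last place, so the longitude may be off by as much as 1e-05°.
At 22.14°: 1e-05° × 111300 × cos 22.14° = 1e-05 × 111300 × 0.9263 ≈ 1.0309 m.
Error at 45.54° = 1e-05° × 111300 × cos 45.54° ≈ 1.113 × 0.7004 = 0.77956 m.
Difference: 1.0309 − 0.77956 = 0.25138 m.

0.3 m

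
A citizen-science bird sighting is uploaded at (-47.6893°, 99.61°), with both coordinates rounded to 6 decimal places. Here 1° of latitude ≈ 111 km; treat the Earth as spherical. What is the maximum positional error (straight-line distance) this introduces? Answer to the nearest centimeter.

7 centimeters

Rounding to 6 decimal places leaves each coordinate within ±5e-07° of the true value.
Latitude error → 5e-07 × 111000 = 0.0555 m along the meridian.
Longitude error → 5e-07 × 111000 × cos 47.6893° = 5e-07 × 111000 × 0.6732 ≈ 0.0373599 m.
Combining orthogonally: (0.0555² + 0.0373599²)^½ ≈ 0.066903 m.
That is 0.066903 m = 6.6903 cm.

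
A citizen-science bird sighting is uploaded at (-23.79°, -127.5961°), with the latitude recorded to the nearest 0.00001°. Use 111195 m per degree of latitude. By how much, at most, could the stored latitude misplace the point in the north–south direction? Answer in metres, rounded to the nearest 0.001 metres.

0.556 metres

Rounding to 5 decimal places leaves the latitude within ±5e-06° of the true value.
North–south distance: 5e-06° × 111195 m/° = 0.555975 m.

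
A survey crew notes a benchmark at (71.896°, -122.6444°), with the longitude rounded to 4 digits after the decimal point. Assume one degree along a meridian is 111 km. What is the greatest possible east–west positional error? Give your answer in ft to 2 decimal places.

5.66 ft

Rounding to 4 decimal places leaves the longitude within ±5e-05° of the true value.
At latitude 71.896° a degree of longitude spans 111000 m × cos 71.896° = 111000 × 0.3107 ≈ 34492.4 m.
So at most 5e-05° × 34492.4 ≈ 1.72462 m east–west.
Converting: 1.72462 m × 3.2808 ft/m ≈ 5.6582 ft.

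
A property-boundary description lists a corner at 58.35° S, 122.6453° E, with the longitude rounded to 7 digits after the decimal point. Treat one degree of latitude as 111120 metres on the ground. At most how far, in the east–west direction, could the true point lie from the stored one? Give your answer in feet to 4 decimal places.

0.0096 feet

Rounding to 7 decimal places leaves the longitude within ±5e-08° of the true value.
Parallels shrink by cos φ, so at 58.35° a degree of longitude is 111120 × 0.5247 ≈ 58307.9 m.
Maximum E–W displacement: 5e-08 × 58307.9 = 0.00291539 m.
In feet: 0.00291539 m ÷ 0.3048 ≈ 0.0095649 ft.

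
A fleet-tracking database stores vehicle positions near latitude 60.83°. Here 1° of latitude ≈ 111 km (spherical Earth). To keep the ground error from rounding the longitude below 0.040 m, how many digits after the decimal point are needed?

At 60.83° one degree of longitude covers 111000 × cos 60.83° ≈ 111000 × 0.4874 ≈ 54101.7 m.
Rounding to N decimal places gives at most 0.5 × 10⁻ᴺ degrees of error, i.e. 0.5 × 10⁻ᴺ × 54101.7 m.
Setting 27050.8 × 10⁻ᴺ ≤ 0.040 gives 10ᴺ ≥ 6.763e+05, i.e. N ≥ 5.83.
At 5 places the error can reach 0.271 m, but 6 places keeps it to 0.0271 m.

6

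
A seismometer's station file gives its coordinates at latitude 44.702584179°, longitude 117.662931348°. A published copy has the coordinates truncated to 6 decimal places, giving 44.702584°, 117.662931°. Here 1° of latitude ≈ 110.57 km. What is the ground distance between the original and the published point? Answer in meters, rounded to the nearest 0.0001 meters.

Δlat = 44.702584179 − 44.702584 = +0.000000179°; Δlon = 117.662931348 − 117.662931 = +0.000000348°.
N–S: 0.000000179° × 110570 m/° = 0.019792 m.
E–W at 44.7026°: 0.000000348° × 110570 × cos 44.7026° = 0.000000348 × 110570 × 0.7108 ≈ 0.0273492 m.
Distance: √(0.019792² + 0.0273492²) ≈ 0.0337595 m.

0.0338 meters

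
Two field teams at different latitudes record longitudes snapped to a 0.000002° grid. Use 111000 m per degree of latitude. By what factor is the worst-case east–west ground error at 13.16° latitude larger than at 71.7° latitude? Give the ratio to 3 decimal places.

With a 0.000002° grid the true value lies within half a step, ±0.000002°/2 = ±1e-06°, of the stored one.
Error at 13.16° = 1e-06° × 111000 × cos 13.16° ≈ 0.111 × 0.9737 = 0.10808 m.
At 71.7°: 1e-06° × 111000 × cos 71.7° = 1e-06 × 111000 × 0.3140 ≈ 0.034853 m.
The ratio reduces to cos 13.16° / cos 71.7° = 0.9737/0.3140 ≈ 3.1012.

3.101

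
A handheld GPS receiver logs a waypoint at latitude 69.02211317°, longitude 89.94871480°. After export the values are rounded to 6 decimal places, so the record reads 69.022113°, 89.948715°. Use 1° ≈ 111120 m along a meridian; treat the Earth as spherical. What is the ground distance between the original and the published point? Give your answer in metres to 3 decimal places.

0.020 metres

The latitude changed by +0.00000017° and the longitude by -0.00000020°.
N–S: 0.00000017° × 111120 m/° = 0.0188904 m.
E–W at 69.0221°: -0.00000020° × 111120 × cos 69.0221° = -0.00000020 × 111120 × 0.3580 ≈ -0.00795636 m.
Hypotenuse of the two orthogonal shifts: √(0.0188904² + 0.00795636²) = 0.0204976 m.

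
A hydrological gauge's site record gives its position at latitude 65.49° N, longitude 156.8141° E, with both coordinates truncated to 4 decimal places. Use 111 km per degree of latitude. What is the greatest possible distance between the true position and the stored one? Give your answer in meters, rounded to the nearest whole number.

Truncating at 4 decimal places can drop up to a full unit in the last place, so each coordinate may be off by as much as 0.0001°.
N–S: 0.0001° × 111000 m/° = 11.1 m.
Longitude error → 0.0001 × 111000 × cos 65.49° = 0.0001 × 111000 × 0.4149 ≈ 4.60486 m.
Worst case both components are at the extreme and orthogonal: √(11.1² + 4.60486²) ≈ 12.0173 m.

12 meters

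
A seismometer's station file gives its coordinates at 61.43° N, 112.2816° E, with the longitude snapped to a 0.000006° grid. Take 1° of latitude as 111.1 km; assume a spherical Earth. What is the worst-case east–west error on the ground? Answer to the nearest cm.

16 cm

With a 0.000006° grid the true value lies within half a step, ±0.000006°/2 = ±3e-06°, of the stored one.
One degree of longitude at 61.43° is 111100 × cos 61.43° ≈ 111100 × 0.4782 = 53131.6 m.
Maximum E–W displacement: 3e-06 × 53131.6 = 0.159395 m.
That is 0.159395 m = 15.939 cm.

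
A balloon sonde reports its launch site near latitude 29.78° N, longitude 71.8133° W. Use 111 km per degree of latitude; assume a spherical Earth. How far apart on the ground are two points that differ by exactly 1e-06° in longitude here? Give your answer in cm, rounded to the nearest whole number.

10 cm

1e-06° of longitude at 29.78° is 1e-06 × 111000 × cos 29.78° ≈ 1e-06 × 96341.2 = 0.0963412 m.
That is 0.0963412 m = 9.6341 cm.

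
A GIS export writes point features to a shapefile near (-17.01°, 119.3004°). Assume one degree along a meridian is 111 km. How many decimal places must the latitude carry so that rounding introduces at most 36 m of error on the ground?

4

One degree of latitude covers 111000 m.
Rounding to N decimal places gives at most 0.5 × 10⁻ᴺ degrees of error, i.e. 0.5 × 10⁻ᴺ × 111000 m.
Setting 55500 × 10⁻ᴺ ≤ 36 gives 10ᴺ ≥ 1542, i.e. N ≥ 3.19.
So 4 decimal places suffice (5.55 m); 3 would allow up to 55.5 m.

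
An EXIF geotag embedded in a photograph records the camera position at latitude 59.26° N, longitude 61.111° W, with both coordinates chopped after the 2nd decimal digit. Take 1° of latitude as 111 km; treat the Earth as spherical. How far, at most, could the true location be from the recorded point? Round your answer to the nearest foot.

Truncating at 2 decimal places can drop up to a full unit in the last place, so each coordinate may be off by as much as 0.01°.
N–S: 0.01° × 111000 m/° = 1110 m.
East–west component at 59.26°: 0.01° × 111000 × cos 59.26° ≈ 0.01 × 56736.9 ≈ 567.369 m.
Combining orthogonally: (1110² + 567.369²)^½ ≈ 1246.6 m.
In feet: 1246.6 m ÷ 0.3048 ≈ 4089.9 ft.

4090 feet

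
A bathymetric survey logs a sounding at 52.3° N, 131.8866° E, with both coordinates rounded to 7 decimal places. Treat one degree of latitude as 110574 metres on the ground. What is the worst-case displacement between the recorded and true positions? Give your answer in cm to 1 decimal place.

0.6 cm

Rounding to 7 decimal places leaves each coordinate within ±5e-08° of the true value.
North–south component: 5e-08° × 110574 = 0.0055287 m.
East–west component at 52.3°: 5e-08° × 110574 × cos 52.3° ≈ 5e-08 × 67619 ≈ 0.00338095 m.
The two errors are perpendicular, so the maximum displacement is √(0.0055287² + 0.00338095²) ≈ 0.00648054 m.
That is 0.00648054 m = 0.64805 cm.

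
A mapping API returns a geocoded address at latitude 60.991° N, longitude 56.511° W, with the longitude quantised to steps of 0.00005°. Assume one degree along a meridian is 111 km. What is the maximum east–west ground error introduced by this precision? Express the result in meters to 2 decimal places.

With a 0.00005° grid the true value lies within half a step, ±0.00005°/2 = ±2.5e-05°, of the stored one.
Parallels shrink by cos φ, so at 60.991° a degree of longitude is 111000 × 0.4849 ≈ 53829.1 m.
Maximum E–W displacement: 2.5e-05 × 53829.1 = 1.34573 m.

1.35 meters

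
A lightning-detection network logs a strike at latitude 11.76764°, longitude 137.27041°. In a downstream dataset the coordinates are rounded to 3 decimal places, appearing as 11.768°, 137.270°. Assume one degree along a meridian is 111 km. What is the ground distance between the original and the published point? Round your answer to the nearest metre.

The latitude changed by -0.00036° and the longitude by +0.00041°.
N–S: -0.00036° × 111000 m/° = -39.96 m.
East–west at this latitude: 0.00041° × 111000 × cos 11.768° ≈ 0.00041 × 108667 = 44.5534 m.
Hypotenuse of the two orthogonal shifts: √(39.96² + 44.5534²) = 59.8482 m.

60 metres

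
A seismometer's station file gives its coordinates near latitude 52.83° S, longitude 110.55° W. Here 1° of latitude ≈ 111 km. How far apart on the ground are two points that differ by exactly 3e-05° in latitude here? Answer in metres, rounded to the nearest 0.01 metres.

3.33 metres

3e-05° × 111000 m/° = 3.33 m.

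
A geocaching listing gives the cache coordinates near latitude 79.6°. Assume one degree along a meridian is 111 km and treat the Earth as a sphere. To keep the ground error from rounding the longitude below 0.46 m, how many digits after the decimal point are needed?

At 79.6° one degree of longitude covers 111000 × cos 79.6° ≈ 111000 × 0.1805 ≈ 20037.6 m.
Rounding to N decimal places gives at most 0.5 × 10⁻ᴺ degrees of error, i.e. 0.5 × 10⁻ᴺ × 20037.6 m.
Need 0.5 × 20037.6 × 10⁻ᴺ ≤ 0.46 → 10⁻ᴺ ≤ 4.591e-05, so N ≥ 4.34.
At 4 places the error can reach 1 m, but 5 places keeps it to 0.1 m.

5 decimal places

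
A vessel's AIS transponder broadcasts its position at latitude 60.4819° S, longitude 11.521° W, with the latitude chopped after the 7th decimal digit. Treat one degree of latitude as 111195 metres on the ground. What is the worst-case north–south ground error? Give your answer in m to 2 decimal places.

Truncating at 7 decimal places can drop up to a full unit in the last place, so the latitude may be off by as much as 1e-07°.
So the N–S error is at most 1e-07 × 111195 = 0.0111195 m.

0.01 m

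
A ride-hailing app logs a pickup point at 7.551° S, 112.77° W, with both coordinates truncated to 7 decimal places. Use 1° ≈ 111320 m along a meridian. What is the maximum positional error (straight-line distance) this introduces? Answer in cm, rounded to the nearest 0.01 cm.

Truncating at 7 decimal places can drop up to a full unit in the last place, so each coordinate may be off by as much as 1e-07°.
North–south component: 1e-07° × 111320 = 0.011132 m.
E–W at 7.551°: 1e-07° × 111320 × cos 7.551° = 1e-07 × 111320 × 0.9913 ≈ 0.0110355 m.
Worst case both components are at the extreme and orthogonal: √(0.011132² + 0.0110355²) ≈ 0.0156749 m.
That is 0.0156749 m = 1.5675 cm.

1.57 cm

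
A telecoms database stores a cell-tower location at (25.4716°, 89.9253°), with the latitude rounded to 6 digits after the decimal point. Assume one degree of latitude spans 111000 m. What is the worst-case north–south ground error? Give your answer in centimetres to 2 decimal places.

5.55 centimetres

Rounding to 6 decimal places leaves the latitude within ±5e-07° of the true value.
North–south distance: 5e-07° × 111000 m/° = 0.0555 m.
That is 0.0555 m = 5.55 cm.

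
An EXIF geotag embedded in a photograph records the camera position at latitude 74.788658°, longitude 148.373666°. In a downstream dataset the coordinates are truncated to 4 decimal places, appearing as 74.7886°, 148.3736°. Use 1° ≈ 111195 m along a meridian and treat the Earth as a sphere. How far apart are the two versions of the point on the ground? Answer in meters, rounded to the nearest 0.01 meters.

Δlat = 74.788658 − 74.7886 = +0.000058°; Δlon = 148.373666 − 148.3736 = +0.000066°.
N–S: 0.000058° × 111195 m/° = 6.44931 m.
East–west at this latitude: 0.000066° × 111195 × cos 74.7886° ≈ 0.000066 × 29175.5 = 1.92558 m.
Hypotenuse of the two orthogonal shifts: √(6.44931² + 1.92558²) = 6.73064 m.

6.73 meters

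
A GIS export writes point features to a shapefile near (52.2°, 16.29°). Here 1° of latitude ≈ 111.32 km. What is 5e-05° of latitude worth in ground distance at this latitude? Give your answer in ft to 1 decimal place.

Along a meridian 5e-05° is 5e-05 × 111320 = 5.566 m.
In feet: 5.566 m ÷ 0.3048 ≈ 18.261 ft.

18.3 ft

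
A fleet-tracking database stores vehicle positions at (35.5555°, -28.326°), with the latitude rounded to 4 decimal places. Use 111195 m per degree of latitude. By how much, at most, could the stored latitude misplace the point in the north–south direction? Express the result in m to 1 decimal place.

5.6 m

Rounding to 4 decimal places leaves the latitude within ±5e-05° of the true value.
So the N–S error is at most 5e-05 × 111195 = 5.55975 m.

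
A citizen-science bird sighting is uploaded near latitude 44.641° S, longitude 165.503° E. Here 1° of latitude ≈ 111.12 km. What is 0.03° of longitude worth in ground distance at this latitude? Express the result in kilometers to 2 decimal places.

2.37 kilometers

One degree of longitude here spans 111120 × cos 44.641° = 111120 × 0.7115 ≈ 79064.5 m; 0.03° of that is 2371.93 m.
That is 2371.93 m = 2.3719 km.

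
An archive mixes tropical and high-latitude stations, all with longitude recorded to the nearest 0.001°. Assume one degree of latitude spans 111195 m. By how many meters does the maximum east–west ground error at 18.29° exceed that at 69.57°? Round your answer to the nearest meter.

Rounding to 3 decimal places leaves the longitude within ±0.0005° of the true value.
Error at 18.29° = 0.0005° × 111195 × cos 18.29° ≈ 55.598 × 0.9495 = 52.789 m.
Error at 69.57° = 0.0005° × 111195 × cos 69.57° ≈ 55.598 × 0.3491 = 19.407 m.
Difference: 52.789 − 19.407 = 33.382 m.

33 meters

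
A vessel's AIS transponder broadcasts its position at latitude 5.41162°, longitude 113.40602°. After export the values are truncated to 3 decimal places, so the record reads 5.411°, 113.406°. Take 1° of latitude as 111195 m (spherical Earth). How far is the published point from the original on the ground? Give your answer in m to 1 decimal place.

69.0 m

Δlat = 5.41162 − 5.411 = +0.00062°; Δlon = 113.40602 − 113.406 = +0.00002°.
N–S: 0.00062° × 111195 m/° = 68.9409 m.
East–west at this latitude: 0.00002° × 111195 × cos 5.411° ≈ 0.00002 × 110700 = 2.21399 m.
Combined displacement = (68.9409² + 2.21399²)^½ ≈ 68.9764 m.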